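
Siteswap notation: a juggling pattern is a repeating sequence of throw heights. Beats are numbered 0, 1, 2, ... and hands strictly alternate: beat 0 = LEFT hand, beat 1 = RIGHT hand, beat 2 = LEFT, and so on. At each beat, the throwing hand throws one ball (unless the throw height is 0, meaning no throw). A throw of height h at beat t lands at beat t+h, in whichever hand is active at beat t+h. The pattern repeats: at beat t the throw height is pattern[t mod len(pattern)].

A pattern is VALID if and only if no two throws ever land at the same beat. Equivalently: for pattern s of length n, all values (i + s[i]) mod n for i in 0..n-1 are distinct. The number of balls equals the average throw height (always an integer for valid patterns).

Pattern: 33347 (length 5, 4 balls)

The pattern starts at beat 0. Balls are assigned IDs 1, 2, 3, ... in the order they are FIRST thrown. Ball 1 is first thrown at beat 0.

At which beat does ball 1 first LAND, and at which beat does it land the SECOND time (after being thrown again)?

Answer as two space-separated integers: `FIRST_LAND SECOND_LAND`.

Beat 0 (L): throw ball1 h=3 -> lands@3:R; in-air after throw: [b1@3:R]
Beat 1 (R): throw ball2 h=3 -> lands@4:L; in-air after throw: [b1@3:R b2@4:L]
Beat 2 (L): throw ball3 h=3 -> lands@5:R; in-air after throw: [b1@3:R b2@4:L b3@5:R]
Beat 3 (R): throw ball1 h=4 -> lands@7:R; in-air after throw: [b2@4:L b3@5:R b1@7:R]
Beat 4 (L): throw ball2 h=7 -> lands@11:R; in-air after throw: [b3@5:R b1@7:R b2@11:R]
Beat 5 (R): throw ball3 h=3 -> lands@8:L; in-air after throw: [b1@7:R b3@8:L b2@11:R]
Beat 6 (L): throw ball4 h=3 -> lands@9:R; in-air after throw: [b1@7:R b3@8:L b4@9:R b2@11:R]
Beat 7 (R): throw ball1 h=3 -> lands@10:L; in-air after throw: [b3@8:L b4@9:R b1@10:L b2@11:R]
Ball 1: thrown@0 h=3 -> first land @3; rethrown@3 h=4 -> second land @7

Answer: 3 7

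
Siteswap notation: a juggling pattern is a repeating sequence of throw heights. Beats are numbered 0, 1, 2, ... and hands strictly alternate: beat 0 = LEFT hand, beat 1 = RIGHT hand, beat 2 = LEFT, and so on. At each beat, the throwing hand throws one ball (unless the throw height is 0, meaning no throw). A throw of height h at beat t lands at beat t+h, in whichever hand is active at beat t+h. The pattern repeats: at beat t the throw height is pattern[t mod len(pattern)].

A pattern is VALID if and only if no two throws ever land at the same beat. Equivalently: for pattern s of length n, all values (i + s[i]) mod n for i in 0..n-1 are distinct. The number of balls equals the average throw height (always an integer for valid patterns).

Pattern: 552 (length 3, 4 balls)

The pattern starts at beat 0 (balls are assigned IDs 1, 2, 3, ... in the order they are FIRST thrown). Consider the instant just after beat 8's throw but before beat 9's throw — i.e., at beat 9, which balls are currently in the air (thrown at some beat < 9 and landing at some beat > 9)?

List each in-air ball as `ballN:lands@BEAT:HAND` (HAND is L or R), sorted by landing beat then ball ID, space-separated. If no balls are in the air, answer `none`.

Answer: ball4:lands@10:L ball2:lands@11:R ball1:lands@12:L

Derivation:
Beat 0 (L): throw ball1 h=5 -> lands@5:R; in-air after throw: [b1@5:R]
Beat 1 (R): throw ball2 h=5 -> lands@6:L; in-air after throw: [b1@5:R b2@6:L]
Beat 2 (L): throw ball3 h=2 -> lands@4:L; in-air after throw: [b3@4:L b1@5:R b2@6:L]
Beat 3 (R): throw ball4 h=5 -> lands@8:L; in-air after throw: [b3@4:L b1@5:R b2@6:L b4@8:L]
Beat 4 (L): throw ball3 h=5 -> lands@9:R; in-air after throw: [b1@5:R b2@6:L b4@8:L b3@9:R]
Beat 5 (R): throw ball1 h=2 -> lands@7:R; in-air after throw: [b2@6:L b1@7:R b4@8:L b3@9:R]
Beat 6 (L): throw ball2 h=5 -> lands@11:R; in-air after throw: [b1@7:R b4@8:L b3@9:R b2@11:R]
Beat 7 (R): throw ball1 h=5 -> lands@12:L; in-air after throw: [b4@8:L b3@9:R b2@11:R b1@12:L]
Beat 8 (L): throw ball4 h=2 -> lands@10:L; in-air after throw: [b3@9:R b4@10:L b2@11:R b1@12:L]
Beat 9 (R): throw ball3 h=5 -> lands@14:L; in-air after throw: [b4@10:L b2@11:R b1@12:L b3@14:L]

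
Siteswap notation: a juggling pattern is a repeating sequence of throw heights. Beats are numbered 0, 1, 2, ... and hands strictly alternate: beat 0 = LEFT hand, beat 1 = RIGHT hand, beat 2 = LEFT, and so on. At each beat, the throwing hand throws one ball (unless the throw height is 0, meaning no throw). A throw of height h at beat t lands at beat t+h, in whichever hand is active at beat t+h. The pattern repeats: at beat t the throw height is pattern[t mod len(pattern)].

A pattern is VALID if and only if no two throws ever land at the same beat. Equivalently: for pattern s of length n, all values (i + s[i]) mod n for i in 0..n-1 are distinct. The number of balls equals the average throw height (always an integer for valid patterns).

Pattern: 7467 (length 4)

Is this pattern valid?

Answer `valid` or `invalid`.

Answer: valid

Derivation:
i=0: (i + s[i]) mod n = (0 + 7) mod 4 = 3
i=1: (i + s[i]) mod n = (1 + 4) mod 4 = 1
i=2: (i + s[i]) mod n = (2 + 6) mod 4 = 0
i=3: (i + s[i]) mod n = (3 + 7) mod 4 = 2
Residues: [3, 1, 0, 2], distinct: True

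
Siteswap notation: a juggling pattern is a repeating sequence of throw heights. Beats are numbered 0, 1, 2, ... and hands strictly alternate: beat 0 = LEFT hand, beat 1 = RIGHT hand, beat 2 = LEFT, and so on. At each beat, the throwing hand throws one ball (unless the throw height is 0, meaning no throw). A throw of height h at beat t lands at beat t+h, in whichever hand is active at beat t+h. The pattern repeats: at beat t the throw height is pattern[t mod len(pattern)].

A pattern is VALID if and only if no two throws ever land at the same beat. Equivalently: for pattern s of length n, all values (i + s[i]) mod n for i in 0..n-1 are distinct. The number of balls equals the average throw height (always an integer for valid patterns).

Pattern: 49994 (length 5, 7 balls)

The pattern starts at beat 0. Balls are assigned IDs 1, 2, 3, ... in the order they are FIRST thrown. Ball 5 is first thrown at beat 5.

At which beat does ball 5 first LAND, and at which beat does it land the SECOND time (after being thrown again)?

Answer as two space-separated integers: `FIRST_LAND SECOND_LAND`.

Beat 0 (L): throw ball1 h=4 -> lands@4:L; in-air after throw: [b1@4:L]
Beat 1 (R): throw ball2 h=9 -> lands@10:L; in-air after throw: [b1@4:L b2@10:L]
Beat 2 (L): throw ball3 h=9 -> lands@11:R; in-air after throw: [b1@4:L b2@10:L b3@11:R]
Beat 3 (R): throw ball4 h=9 -> lands@12:L; in-air after throw: [b1@4:L b2@10:L b3@11:R b4@12:L]
Beat 4 (L): throw ball1 h=4 -> lands@8:L; in-air after throw: [b1@8:L b2@10:L b3@11:R b4@12:L]
Beat 5 (R): throw ball5 h=4 -> lands@9:R; in-air after throw: [b1@8:L b5@9:R b2@10:L b3@11:R b4@12:L]
Beat 6 (L): throw ball6 h=9 -> lands@15:R; in-air after throw: [b1@8:L b5@9:R b2@10:L b3@11:R b4@12:L b6@15:R]
Beat 7 (R): throw ball7 h=9 -> lands@16:L; in-air after throw: [b1@8:L b5@9:R b2@10:L b3@11:R b4@12:L b6@15:R b7@16:L]
Beat 8 (L): throw ball1 h=9 -> lands@17:R; in-air after throw: [b5@9:R b2@10:L b3@11:R b4@12:L b6@15:R b7@16:L b1@17:R]
Beat 9 (R): throw ball5 h=4 -> lands@13:R; in-air after throw: [b2@10:L b3@11:R b4@12:L b5@13:R b6@15:R b7@16:L b1@17:R]
Beat 10 (L): throw ball2 h=4 -> lands@14:L; in-air after throw: [b3@11:R b4@12:L b5@13:R b2@14:L b6@15:R b7@16:L b1@17:R]
Beat 11 (R): throw ball3 h=9 -> lands@20:L; in-air after throw: [b4@12:L b5@13:R b2@14:L b6@15:R b7@16:L b1@17:R b3@20:L]
Beat 12 (L): throw ball4 h=9 -> lands@21:R; in-air after throw: [b5@13:R b2@14:L b6@15:R b7@16:L b1@17:R b3@20:L b4@21:R]
Beat 13 (R): throw ball5 h=9 -> lands@22:L; in-air after throw: [b2@14:L b6@15:R b7@16:L b1@17:R b3@20:L b4@21:R b5@22:L]
Ball 5: thrown@5 h=4 -> first land @9; rethrown@9 h=4 -> second land @13

Answer: 9 13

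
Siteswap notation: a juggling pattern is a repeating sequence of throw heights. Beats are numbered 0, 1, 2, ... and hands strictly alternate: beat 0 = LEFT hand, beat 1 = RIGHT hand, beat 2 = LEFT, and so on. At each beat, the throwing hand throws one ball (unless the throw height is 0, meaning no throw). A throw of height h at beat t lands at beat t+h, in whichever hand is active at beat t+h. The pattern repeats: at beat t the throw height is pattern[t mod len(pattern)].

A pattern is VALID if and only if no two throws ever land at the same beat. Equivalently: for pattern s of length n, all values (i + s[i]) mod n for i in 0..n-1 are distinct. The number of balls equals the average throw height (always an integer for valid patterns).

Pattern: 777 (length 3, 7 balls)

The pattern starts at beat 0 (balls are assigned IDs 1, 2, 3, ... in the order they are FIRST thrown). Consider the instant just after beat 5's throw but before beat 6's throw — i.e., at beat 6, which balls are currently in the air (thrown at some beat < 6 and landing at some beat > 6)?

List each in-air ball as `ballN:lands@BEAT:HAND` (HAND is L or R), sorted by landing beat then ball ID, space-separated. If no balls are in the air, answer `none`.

Beat 0 (L): throw ball1 h=7 -> lands@7:R; in-air after throw: [b1@7:R]
Beat 1 (R): throw ball2 h=7 -> lands@8:L; in-air after throw: [b1@7:R b2@8:L]
Beat 2 (L): throw ball3 h=7 -> lands@9:R; in-air after throw: [b1@7:R b2@8:L b3@9:R]
Beat 3 (R): throw ball4 h=7 -> lands@10:L; in-air after throw: [b1@7:R b2@8:L b3@9:R b4@10:L]
Beat 4 (L): throw ball5 h=7 -> lands@11:R; in-air after throw: [b1@7:R b2@8:L b3@9:R b4@10:L b5@11:R]
Beat 5 (R): throw ball6 h=7 -> lands@12:L; in-air after throw: [b1@7:R b2@8:L b3@9:R b4@10:L b5@11:R b6@12:L]
Beat 6 (L): throw ball7 h=7 -> lands@13:R; in-air after throw: [b1@7:R b2@8:L b3@9:R b4@10:L b5@11:R b6@12:L b7@13:R]

Answer: ball1:lands@7:R ball2:lands@8:L ball3:lands@9:R ball4:lands@10:L ball5:lands@11:R ball6:lands@12:L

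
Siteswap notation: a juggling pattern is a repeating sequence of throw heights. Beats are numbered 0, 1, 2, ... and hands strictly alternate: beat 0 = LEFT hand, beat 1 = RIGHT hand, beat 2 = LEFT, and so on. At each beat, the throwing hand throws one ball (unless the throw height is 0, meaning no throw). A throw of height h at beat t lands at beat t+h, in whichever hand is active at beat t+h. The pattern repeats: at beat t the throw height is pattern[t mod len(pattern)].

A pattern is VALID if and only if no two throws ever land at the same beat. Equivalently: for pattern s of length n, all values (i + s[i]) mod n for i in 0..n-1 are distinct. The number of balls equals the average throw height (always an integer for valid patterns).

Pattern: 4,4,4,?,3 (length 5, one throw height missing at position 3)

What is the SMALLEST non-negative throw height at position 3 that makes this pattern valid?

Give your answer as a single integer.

i=0: (0 + 4) mod 5 = 4
i=1: (1 + 4) mod 5 = 0
i=2: (2 + 4) mod 5 = 1
i=3: s[i]=? (unknown)
i=4: (4 + 3) mod 5 = 2
Known residues: [0, 1, 2, 4]; need a permutation of 0..4, so missing residue r = 3
Need (3 + s) mod 5 = 3; smallest s = (3 - 3) mod 5 = 0

Answer: 0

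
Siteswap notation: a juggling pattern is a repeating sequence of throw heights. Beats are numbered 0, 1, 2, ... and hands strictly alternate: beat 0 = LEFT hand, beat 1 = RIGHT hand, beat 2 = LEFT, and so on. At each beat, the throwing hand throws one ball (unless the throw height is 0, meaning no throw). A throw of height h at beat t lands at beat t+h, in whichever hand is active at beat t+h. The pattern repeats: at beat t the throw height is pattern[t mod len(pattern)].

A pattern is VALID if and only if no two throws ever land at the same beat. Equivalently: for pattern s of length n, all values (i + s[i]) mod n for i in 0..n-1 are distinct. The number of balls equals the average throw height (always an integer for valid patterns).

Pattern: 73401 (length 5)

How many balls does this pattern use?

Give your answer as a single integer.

Answer: 3

Derivation:
Pattern = [7, 3, 4, 0, 1], length n = 5
  position 0: throw height = 7, running sum = 7
  position 1: throw height = 3, running sum = 10
  position 2: throw height = 4, running sum = 14
  position 3: throw height = 0, running sum = 14
  position 4: throw height = 1, running sum = 15
Total sum = 15; balls = sum / n = 15 / 5 = 3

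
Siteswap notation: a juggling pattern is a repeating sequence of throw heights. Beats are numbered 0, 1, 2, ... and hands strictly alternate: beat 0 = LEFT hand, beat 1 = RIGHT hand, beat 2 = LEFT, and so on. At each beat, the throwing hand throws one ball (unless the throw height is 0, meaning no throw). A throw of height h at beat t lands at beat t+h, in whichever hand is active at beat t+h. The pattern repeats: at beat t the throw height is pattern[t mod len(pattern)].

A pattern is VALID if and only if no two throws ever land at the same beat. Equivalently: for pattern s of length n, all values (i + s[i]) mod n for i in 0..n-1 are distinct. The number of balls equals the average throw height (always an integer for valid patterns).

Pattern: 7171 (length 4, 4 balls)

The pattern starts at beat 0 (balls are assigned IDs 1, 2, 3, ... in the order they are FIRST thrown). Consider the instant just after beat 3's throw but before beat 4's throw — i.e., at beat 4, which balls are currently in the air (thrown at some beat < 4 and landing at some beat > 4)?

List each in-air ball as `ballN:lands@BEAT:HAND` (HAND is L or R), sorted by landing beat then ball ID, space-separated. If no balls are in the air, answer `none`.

Answer: ball1:lands@7:R ball2:lands@9:R

Derivation:
Beat 0 (L): throw ball1 h=7 -> lands@7:R; in-air after throw: [b1@7:R]
Beat 1 (R): throw ball2 h=1 -> lands@2:L; in-air after throw: [b2@2:L b1@7:R]
Beat 2 (L): throw ball2 h=7 -> lands@9:R; in-air after throw: [b1@7:R b2@9:R]
Beat 3 (R): throw ball3 h=1 -> lands@4:L; in-air after throw: [b3@4:L b1@7:R b2@9:R]
Beat 4 (L): throw ball3 h=7 -> lands@11:R; in-air after throw: [b1@7:R b2@9:R b3@11:R]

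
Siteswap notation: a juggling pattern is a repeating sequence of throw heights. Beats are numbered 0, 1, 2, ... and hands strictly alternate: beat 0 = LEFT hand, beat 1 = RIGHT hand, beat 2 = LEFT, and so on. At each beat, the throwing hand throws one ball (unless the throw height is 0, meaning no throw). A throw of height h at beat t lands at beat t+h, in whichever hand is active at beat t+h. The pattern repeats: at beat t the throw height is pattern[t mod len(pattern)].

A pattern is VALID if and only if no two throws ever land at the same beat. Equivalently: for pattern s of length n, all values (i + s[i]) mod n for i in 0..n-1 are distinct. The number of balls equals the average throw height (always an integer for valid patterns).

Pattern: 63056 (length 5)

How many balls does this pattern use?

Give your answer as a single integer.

Answer: 4

Derivation:
Pattern = [6, 3, 0, 5, 6], length n = 5
  position 0: throw height = 6, running sum = 6
  position 1: throw height = 3, running sum = 9
  position 2: throw height = 0, running sum = 9
  position 3: throw height = 5, running sum = 14
  position 4: throw height = 6, running sum = 20
Total sum = 20; balls = sum / n = 20 / 5 = 4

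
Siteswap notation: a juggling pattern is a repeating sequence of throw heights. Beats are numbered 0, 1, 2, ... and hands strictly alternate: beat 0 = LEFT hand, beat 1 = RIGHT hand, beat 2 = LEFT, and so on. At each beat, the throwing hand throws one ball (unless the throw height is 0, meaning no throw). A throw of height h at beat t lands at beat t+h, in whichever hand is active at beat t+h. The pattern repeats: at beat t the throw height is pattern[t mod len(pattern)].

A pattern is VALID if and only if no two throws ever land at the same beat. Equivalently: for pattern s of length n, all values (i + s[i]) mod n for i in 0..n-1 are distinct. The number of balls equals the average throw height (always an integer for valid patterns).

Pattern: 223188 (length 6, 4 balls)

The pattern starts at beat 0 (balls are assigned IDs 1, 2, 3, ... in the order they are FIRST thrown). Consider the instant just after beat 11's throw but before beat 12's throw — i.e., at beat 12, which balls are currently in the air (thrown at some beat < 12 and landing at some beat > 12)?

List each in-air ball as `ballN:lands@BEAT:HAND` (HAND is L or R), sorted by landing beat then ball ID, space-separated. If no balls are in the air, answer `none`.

Beat 0 (L): throw ball1 h=2 -> lands@2:L; in-air after throw: [b1@2:L]
Beat 1 (R): throw ball2 h=2 -> lands@3:R; in-air after throw: [b1@2:L b2@3:R]
Beat 2 (L): throw ball1 h=3 -> lands@5:R; in-air after throw: [b2@3:R b1@5:R]
Beat 3 (R): throw ball2 h=1 -> lands@4:L; in-air after throw: [b2@4:L b1@5:R]
Beat 4 (L): throw ball2 h=8 -> lands@12:L; in-air after throw: [b1@5:R b2@12:L]
Beat 5 (R): throw ball1 h=8 -> lands@13:R; in-air after throw: [b2@12:L b1@13:R]
Beat 6 (L): throw ball3 h=2 -> lands@8:L; in-air after throw: [b3@8:L b2@12:L b1@13:R]
Beat 7 (R): throw ball4 h=2 -> lands@9:R; in-air after throw: [b3@8:L b4@9:R b2@12:L b1@13:R]
Beat 8 (L): throw ball3 h=3 -> lands@11:R; in-air after throw: [b4@9:R b3@11:R b2@12:L b1@13:R]
Beat 9 (R): throw ball4 h=1 -> lands@10:L; in-air after throw: [b4@10:L b3@11:R b2@12:L b1@13:R]
Beat 10 (L): throw ball4 h=8 -> lands@18:L; in-air after throw: [b3@11:R b2@12:L b1@13:R b4@18:L]
Beat 11 (R): throw ball3 h=8 -> lands@19:R; in-air after throw: [b2@12:L b1@13:R b4@18:L b3@19:R]
Beat 12 (L): throw ball2 h=2 -> lands@14:L; in-air after throw: [b1@13:R b2@14:L b4@18:L b3@19:R]

Answer: ball1:lands@13:R ball4:lands@18:L ball3:lands@19:R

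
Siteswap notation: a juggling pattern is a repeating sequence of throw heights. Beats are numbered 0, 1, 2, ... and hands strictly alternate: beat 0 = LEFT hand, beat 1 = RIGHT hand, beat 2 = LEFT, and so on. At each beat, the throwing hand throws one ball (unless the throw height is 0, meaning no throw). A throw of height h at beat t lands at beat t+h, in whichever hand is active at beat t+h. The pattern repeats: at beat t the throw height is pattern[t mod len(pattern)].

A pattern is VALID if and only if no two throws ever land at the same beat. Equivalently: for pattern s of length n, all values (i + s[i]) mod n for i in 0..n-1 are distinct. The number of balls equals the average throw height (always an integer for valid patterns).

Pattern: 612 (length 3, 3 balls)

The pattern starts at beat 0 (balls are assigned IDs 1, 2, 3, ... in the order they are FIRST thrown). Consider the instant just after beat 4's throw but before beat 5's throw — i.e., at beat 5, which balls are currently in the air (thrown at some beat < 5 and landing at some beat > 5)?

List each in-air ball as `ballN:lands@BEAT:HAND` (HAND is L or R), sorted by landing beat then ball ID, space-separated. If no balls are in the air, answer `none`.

Answer: ball1:lands@6:L ball3:lands@9:R

Derivation:
Beat 0 (L): throw ball1 h=6 -> lands@6:L; in-air after throw: [b1@6:L]
Beat 1 (R): throw ball2 h=1 -> lands@2:L; in-air after throw: [b2@2:L b1@6:L]
Beat 2 (L): throw ball2 h=2 -> lands@4:L; in-air after throw: [b2@4:L b1@6:L]
Beat 3 (R): throw ball3 h=6 -> lands@9:R; in-air after throw: [b2@4:L b1@6:L b3@9:R]
Beat 4 (L): throw ball2 h=1 -> lands@5:R; in-air after throw: [b2@5:R b1@6:L b3@9:R]
Beat 5 (R): throw ball2 h=2 -> lands@7:R; in-air after throw: [b1@6:L b2@7:R b3@9:R]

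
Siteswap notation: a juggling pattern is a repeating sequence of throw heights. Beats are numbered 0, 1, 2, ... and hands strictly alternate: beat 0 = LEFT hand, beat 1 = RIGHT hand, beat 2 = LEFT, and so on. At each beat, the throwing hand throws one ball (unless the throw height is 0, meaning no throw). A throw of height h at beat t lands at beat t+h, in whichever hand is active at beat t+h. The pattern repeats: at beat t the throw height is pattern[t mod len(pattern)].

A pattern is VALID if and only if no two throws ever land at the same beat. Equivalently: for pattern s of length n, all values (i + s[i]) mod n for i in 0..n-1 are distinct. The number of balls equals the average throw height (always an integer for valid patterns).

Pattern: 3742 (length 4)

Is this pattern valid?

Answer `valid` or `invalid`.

i=0: (i + s[i]) mod n = (0 + 3) mod 4 = 3
i=1: (i + s[i]) mod n = (1 + 7) mod 4 = 0
i=2: (i + s[i]) mod n = (2 + 4) mod 4 = 2
i=3: (i + s[i]) mod n = (3 + 2) mod 4 = 1
Residues: [3, 0, 2, 1], distinct: True

Answer: valid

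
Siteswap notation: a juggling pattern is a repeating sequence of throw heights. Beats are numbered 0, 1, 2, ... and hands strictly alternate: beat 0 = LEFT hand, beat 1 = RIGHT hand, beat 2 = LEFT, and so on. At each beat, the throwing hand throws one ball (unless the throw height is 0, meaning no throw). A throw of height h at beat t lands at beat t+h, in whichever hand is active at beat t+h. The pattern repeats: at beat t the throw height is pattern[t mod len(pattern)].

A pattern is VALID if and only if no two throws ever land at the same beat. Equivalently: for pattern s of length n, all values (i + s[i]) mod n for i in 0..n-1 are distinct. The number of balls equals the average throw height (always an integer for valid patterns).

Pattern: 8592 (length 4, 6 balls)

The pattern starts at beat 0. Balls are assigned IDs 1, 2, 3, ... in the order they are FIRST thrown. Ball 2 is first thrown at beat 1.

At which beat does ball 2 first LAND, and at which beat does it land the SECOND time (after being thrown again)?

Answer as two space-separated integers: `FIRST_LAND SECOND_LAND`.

Answer: 6 15

Derivation:
Beat 0 (L): throw ball1 h=8 -> lands@8:L; in-air after throw: [b1@8:L]
Beat 1 (R): throw ball2 h=5 -> lands@6:L; in-air after throw: [b2@6:L b1@8:L]
Beat 2 (L): throw ball3 h=9 -> lands@11:R; in-air after throw: [b2@6:L b1@8:L b3@11:R]
Beat 3 (R): throw ball4 h=2 -> lands@5:R; in-air after throw: [b4@5:R b2@6:L b1@8:L b3@11:R]
Beat 4 (L): throw ball5 h=8 -> lands@12:L; in-air after throw: [b4@5:R b2@6:L b1@8:L b3@11:R b5@12:L]
Beat 5 (R): throw ball4 h=5 -> lands@10:L; in-air after throw: [b2@6:L b1@8:L b4@10:L b3@11:R b5@12:L]
Beat 6 (L): throw ball2 h=9 -> lands@15:R; in-air after throw: [b1@8:L b4@10:L b3@11:R b5@12:L b2@15:R]
Beat 7 (R): throw ball6 h=2 -> lands@9:R; in-air after throw: [b1@8:L b6@9:R b4@10:L b3@11:R b5@12:L b2@15:R]
Beat 8 (L): throw ball1 h=8 -> lands@16:L; in-air after throw: [b6@9:R b4@10:L b3@11:R b5@12:L b2@15:R b1@16:L]
Beat 9 (R): throw ball6 h=5 -> lands@14:L; in-air after throw: [b4@10:L b3@11:R b5@12:L b6@14:L b2@15:R b1@16:L]
Beat 10 (L): throw ball4 h=9 -> lands@19:R; in-air after throw: [b3@11:R b5@12:L b6@14:L b2@15:R b1@16:L b4@19:R]
Beat 11 (R): throw ball3 h=2 -> lands@13:R; in-air after throw: [b5@12:L b3@13:R b6@14:L b2@15:R b1@16:L b4@19:R]
Beat 12 (L): throw ball5 h=8 -> lands@20:L; in-air after throw: [b3@13:R b6@14:L b2@15:R b1@16:L b4@19:R b5@20:L]
Beat 13 (R): throw ball3 h=5 -> lands@18:L; in-air after throw: [b6@14:L b2@15:R b1@16:L b3@18:L b4@19:R b5@20:L]
Beat 14 (L): throw ball6 h=9 -> lands@23:R; in-air after throw: [b2@15:R b1@16:L b3@18:L b4@19:R b5@20:L b6@23:R]
Beat 15 (R): throw ball2 h=2 -> lands@17:R; in-air after throw: [b1@16:L b2@17:R b3@18:L b4@19:R b5@20:L b6@23:R]
Ball 2: thrown@1 h=5 -> first land @6; rethrown@6 h=9 -> second land @15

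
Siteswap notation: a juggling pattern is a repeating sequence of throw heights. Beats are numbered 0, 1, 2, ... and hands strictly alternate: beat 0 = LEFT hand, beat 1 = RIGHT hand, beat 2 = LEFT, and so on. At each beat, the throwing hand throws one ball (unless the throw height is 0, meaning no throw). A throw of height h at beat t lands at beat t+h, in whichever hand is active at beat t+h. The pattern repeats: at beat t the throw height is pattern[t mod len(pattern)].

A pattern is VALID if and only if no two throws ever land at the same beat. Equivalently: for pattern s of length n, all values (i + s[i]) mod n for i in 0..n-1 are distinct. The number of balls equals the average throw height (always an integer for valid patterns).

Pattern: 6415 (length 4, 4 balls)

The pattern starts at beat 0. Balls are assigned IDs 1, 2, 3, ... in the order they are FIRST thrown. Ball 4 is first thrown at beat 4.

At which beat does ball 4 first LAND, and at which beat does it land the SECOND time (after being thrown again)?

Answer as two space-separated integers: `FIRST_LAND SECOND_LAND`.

Answer: 10 11

Derivation:
Beat 0 (L): throw ball1 h=6 -> lands@6:L; in-air after throw: [b1@6:L]
Beat 1 (R): throw ball2 h=4 -> lands@5:R; in-air after throw: [b2@5:R b1@6:L]
Beat 2 (L): throw ball3 h=1 -> lands@3:R; in-air after throw: [b3@3:R b2@5:R b1@6:L]
Beat 3 (R): throw ball3 h=5 -> lands@8:L; in-air after throw: [b2@5:R b1@6:L b3@8:L]
Beat 4 (L): throw ball4 h=6 -> lands@10:L; in-air after throw: [b2@5:R b1@6:L b3@8:L b4@10:L]
Beat 5 (R): throw ball2 h=4 -> lands@9:R; in-air after throw: [b1@6:L b3@8:L b2@9:R b4@10:L]
Beat 6 (L): throw ball1 h=1 -> lands@7:R; in-air after throw: [b1@7:R b3@8:L b2@9:R b4@10:L]
Beat 7 (R): throw ball1 h=5 -> lands@12:L; in-air after throw: [b3@8:L b2@9:R b4@10:L b1@12:L]
Beat 8 (L): throw ball3 h=6 -> lands@14:L; in-air after throw: [b2@9:R b4@10:L b1@12:L b3@14:L]
Beat 9 (R): throw ball2 h=4 -> lands@13:R; in-air after throw: [b4@10:L b1@12:L b2@13:R b3@14:L]
Beat 10 (L): throw ball4 h=1 -> lands@11:R; in-air after throw: [b4@11:R b1@12:L b2@13:R b3@14:L]
Beat 11 (R): throw ball4 h=5 -> lands@16:L; in-air after throw: [b1@12:L b2@13:R b3@14:L b4@16:L]
Ball 4: thrown@4 h=6 -> first land @10; rethrown@10 h=1 -> second land @11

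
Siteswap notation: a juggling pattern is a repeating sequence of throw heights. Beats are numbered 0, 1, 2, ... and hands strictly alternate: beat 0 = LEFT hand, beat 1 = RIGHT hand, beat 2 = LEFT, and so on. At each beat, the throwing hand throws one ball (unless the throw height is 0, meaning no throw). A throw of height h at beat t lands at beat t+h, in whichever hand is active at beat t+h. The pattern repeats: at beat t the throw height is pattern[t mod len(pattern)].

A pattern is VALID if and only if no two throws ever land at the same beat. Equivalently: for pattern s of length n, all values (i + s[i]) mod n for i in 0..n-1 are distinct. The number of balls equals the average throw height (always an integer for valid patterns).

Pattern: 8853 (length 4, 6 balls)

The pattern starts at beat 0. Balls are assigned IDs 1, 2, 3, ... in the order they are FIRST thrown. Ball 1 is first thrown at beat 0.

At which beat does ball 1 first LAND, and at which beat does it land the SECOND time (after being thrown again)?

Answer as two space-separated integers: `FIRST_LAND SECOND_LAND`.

Beat 0 (L): throw ball1 h=8 -> lands@8:L; in-air after throw: [b1@8:L]
Beat 1 (R): throw ball2 h=8 -> lands@9:R; in-air after throw: [b1@8:L b2@9:R]
Beat 2 (L): throw ball3 h=5 -> lands@7:R; in-air after throw: [b3@7:R b1@8:L b2@9:R]
Beat 3 (R): throw ball4 h=3 -> lands@6:L; in-air after throw: [b4@6:L b3@7:R b1@8:L b2@9:R]
Beat 4 (L): throw ball5 h=8 -> lands@12:L; in-air after throw: [b4@6:L b3@7:R b1@8:L b2@9:R b5@12:L]
Beat 5 (R): throw ball6 h=8 -> lands@13:R; in-air after throw: [b4@6:L b3@7:R b1@8:L b2@9:R b5@12:L b6@13:R]
Beat 6 (L): throw ball4 h=5 -> lands@11:R; in-air after throw: [b3@7:R b1@8:L b2@9:R b4@11:R b5@12:L b6@13:R]
Beat 7 (R): throw ball3 h=3 -> lands@10:L; in-air after throw: [b1@8:L b2@9:R b3@10:L b4@11:R b5@12:L b6@13:R]
Beat 8 (L): throw ball1 h=8 -> lands@16:L; in-air after throw: [b2@9:R b3@10:L b4@11:R b5@12:L b6@13:R b1@16:L]
Beat 9 (R): throw ball2 h=8 -> lands@17:R; in-air after throw: [b3@10:L b4@11:R b5@12:L b6@13:R b1@16:L b2@17:R]
Beat 10 (L): throw ball3 h=5 -> lands@15:R; in-air after throw: [b4@11:R b5@12:L b6@13:R b3@15:R b1@16:L b2@17:R]
Beat 11 (R): throw ball4 h=3 -> lands@14:L; in-air after throw: [b5@12:L b6@13:R b4@14:L b3@15:R b1@16:L b2@17:R]
Beat 12 (L): throw ball5 h=8 -> lands@20:L; in-air after throw: [b6@13:R b4@14:L b3@15:R b1@16:L b2@17:R b5@20:L]
Beat 13 (R): throw ball6 h=8 -> lands@21:R; in-air after throw: [b4@14:L b3@15:R b1@16:L b2@17:R b5@20:L b6@21:R]
Beat 14 (L): throw ball4 h=5 -> lands@19:R; in-air after throw: [b3@15:R b1@16:L b2@17:R b4@19:R b5@20:L b6@21:R]
Beat 15 (R): throw ball3 h=3 -> lands@18:L; in-air after throw: [b1@16:L b2@17:R b3@18:L b4@19:R b5@20:L b6@21:R]
Beat 16 (L): throw ball1 h=8 -> lands@24:L; in-air after throw: [b2@17:R b3@18:L b4@19:R b5@20:L b6@21:R b1@24:L]
Ball 1: thrown@0 h=8 -> first land @8; rethrown@8 h=8 -> second land @16

Answer: 8 16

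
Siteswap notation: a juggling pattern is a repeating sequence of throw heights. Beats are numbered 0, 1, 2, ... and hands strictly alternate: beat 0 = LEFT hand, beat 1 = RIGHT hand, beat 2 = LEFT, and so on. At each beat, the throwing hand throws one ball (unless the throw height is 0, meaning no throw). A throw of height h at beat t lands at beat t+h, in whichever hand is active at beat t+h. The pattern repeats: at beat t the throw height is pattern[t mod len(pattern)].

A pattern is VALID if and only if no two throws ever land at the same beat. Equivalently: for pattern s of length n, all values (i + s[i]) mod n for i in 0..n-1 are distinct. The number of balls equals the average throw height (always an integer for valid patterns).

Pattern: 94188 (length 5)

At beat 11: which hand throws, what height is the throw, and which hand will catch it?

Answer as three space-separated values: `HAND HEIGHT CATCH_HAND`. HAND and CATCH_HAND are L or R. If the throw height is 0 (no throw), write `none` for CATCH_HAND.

Beat 11: 11 mod 2 = 1, so hand = R
Throw height = pattern[11 mod 5] = pattern[1] = 4
Lands at beat 11+4=15, 15 mod 2 = 1, so catch hand = R

Answer: R 4 R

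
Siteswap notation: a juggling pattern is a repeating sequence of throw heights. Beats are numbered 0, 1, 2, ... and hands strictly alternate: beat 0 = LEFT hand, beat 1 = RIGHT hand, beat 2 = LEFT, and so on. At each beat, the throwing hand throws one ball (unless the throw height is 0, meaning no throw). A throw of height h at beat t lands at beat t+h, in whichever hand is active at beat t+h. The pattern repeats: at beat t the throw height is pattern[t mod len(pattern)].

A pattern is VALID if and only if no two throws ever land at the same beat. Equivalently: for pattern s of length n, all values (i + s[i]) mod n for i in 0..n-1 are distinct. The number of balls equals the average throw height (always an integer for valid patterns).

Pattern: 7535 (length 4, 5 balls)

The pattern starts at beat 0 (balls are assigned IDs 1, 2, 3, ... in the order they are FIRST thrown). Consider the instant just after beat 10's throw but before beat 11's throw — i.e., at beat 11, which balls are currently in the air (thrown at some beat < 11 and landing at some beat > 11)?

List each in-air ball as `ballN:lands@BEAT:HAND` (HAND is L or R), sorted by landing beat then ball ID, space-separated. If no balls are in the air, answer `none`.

Beat 0 (L): throw ball1 h=7 -> lands@7:R; in-air after throw: [b1@7:R]
Beat 1 (R): throw ball2 h=5 -> lands@6:L; in-air after throw: [b2@6:L b1@7:R]
Beat 2 (L): throw ball3 h=3 -> lands@5:R; in-air after throw: [b3@5:R b2@6:L b1@7:R]
Beat 3 (R): throw ball4 h=5 -> lands@8:L; in-air after throw: [b3@5:R b2@6:L b1@7:R b4@8:L]
Beat 4 (L): throw ball5 h=7 -> lands@11:R; in-air after throw: [b3@5:R b2@6:L b1@7:R b4@8:L b5@11:R]
Beat 5 (R): throw ball3 h=5 -> lands@10:L; in-air after throw: [b2@6:L b1@7:R b4@8:L b3@10:L b5@11:R]
Beat 6 (L): throw ball2 h=3 -> lands@9:R; in-air after throw: [b1@7:R b4@8:L b2@9:R b3@10:L b5@11:R]
Beat 7 (R): throw ball1 h=5 -> lands@12:L; in-air after throw: [b4@8:L b2@9:R b3@10:L b5@11:R b1@12:L]
Beat 8 (L): throw ball4 h=7 -> lands@15:R; in-air after throw: [b2@9:R b3@10:L b5@11:R b1@12:L b4@15:R]
Beat 9 (R): throw ball2 h=5 -> lands@14:L; in-air after throw: [b3@10:L b5@11:R b1@12:L b2@14:L b4@15:R]
Beat 10 (L): throw ball3 h=3 -> lands@13:R; in-air after throw: [b5@11:R b1@12:L b3@13:R b2@14:L b4@15:R]
Beat 11 (R): throw ball5 h=5 -> lands@16:L; in-air after throw: [b1@12:L b3@13:R b2@14:L b4@15:R b5@16:L]

Answer: ball1:lands@12:L ball3:lands@13:R ball2:lands@14:L ball4:lands@15:R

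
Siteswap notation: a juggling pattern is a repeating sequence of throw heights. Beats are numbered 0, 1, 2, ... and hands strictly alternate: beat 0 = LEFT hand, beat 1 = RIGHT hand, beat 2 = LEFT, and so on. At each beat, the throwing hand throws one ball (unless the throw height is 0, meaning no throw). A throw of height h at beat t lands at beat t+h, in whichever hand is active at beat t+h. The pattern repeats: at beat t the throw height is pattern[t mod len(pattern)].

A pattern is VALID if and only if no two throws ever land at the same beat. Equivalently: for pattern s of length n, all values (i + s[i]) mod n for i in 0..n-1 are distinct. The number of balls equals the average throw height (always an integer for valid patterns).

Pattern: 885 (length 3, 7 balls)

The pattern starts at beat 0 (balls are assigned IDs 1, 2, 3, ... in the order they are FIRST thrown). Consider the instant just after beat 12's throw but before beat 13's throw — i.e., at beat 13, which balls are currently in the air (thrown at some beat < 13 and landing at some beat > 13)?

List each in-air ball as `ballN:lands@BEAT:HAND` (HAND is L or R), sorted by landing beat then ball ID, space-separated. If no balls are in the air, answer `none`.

Beat 0 (L): throw ball1 h=8 -> lands@8:L; in-air after throw: [b1@8:L]
Beat 1 (R): throw ball2 h=8 -> lands@9:R; in-air after throw: [b1@8:L b2@9:R]
Beat 2 (L): throw ball3 h=5 -> lands@7:R; in-air after throw: [b3@7:R b1@8:L b2@9:R]
Beat 3 (R): throw ball4 h=8 -> lands@11:R; in-air after throw: [b3@7:R b1@8:L b2@9:R b4@11:R]
Beat 4 (L): throw ball5 h=8 -> lands@12:L; in-air after throw: [b3@7:R b1@8:L b2@9:R b4@11:R b5@12:L]
Beat 5 (R): throw ball6 h=5 -> lands@10:L; in-air after throw: [b3@7:R b1@8:L b2@9:R b6@10:L b4@11:R b5@12:L]
Beat 6 (L): throw ball7 h=8 -> lands@14:L; in-air after throw: [b3@7:R b1@8:L b2@9:R b6@10:L b4@11:R b5@12:L b7@14:L]
Beat 7 (R): throw ball3 h=8 -> lands@15:R; in-air after throw: [b1@8:L b2@9:R b6@10:L b4@11:R b5@12:L b7@14:L b3@15:R]
Beat 8 (L): throw ball1 h=5 -> lands@13:R; in-air after throw: [b2@9:R b6@10:L b4@11:R b5@12:L b1@13:R b7@14:L b3@15:R]
Beat 9 (R): throw ball2 h=8 -> lands@17:R; in-air after throw: [b6@10:L b4@11:R b5@12:L b1@13:R b7@14:L b3@15:R b2@17:R]
Beat 10 (L): throw ball6 h=8 -> lands@18:L; in-air after throw: [b4@11:R b5@12:L b1@13:R b7@14:L b3@15:R b2@17:R b6@18:L]
Beat 11 (R): throw ball4 h=5 -> lands@16:L; in-air after throw: [b5@12:L b1@13:R b7@14:L b3@15:R b4@16:L b2@17:R b6@18:L]
Beat 12 (L): throw ball5 h=8 -> lands@20:L; in-air after throw: [b1@13:R b7@14:L b3@15:R b4@16:L b2@17:R b6@18:L b5@20:L]
Beat 13 (R): throw ball1 h=8 -> lands@21:R; in-air after throw: [b7@14:L b3@15:R b4@16:L b2@17:R b6@18:L b5@20:L b1@21:R]

Answer: ball7:lands@14:L ball3:lands@15:R ball4:lands@16:L ball2:lands@17:R ball6:lands@18:L ball5:lands@20:L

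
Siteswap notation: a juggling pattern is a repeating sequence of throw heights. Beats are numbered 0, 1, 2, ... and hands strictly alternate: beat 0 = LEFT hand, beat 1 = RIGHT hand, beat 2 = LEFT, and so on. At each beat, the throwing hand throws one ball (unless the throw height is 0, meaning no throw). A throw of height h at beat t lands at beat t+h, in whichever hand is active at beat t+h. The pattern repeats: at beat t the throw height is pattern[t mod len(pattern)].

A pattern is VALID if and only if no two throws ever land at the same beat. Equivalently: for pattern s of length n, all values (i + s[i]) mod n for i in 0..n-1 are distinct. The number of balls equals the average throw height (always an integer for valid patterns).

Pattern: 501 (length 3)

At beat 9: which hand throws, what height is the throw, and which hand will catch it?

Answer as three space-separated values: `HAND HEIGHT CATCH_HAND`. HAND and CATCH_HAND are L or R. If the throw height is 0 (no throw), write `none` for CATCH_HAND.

Beat 9: 9 mod 2 = 1, so hand = R
Throw height = pattern[9 mod 3] = pattern[0] = 5
Lands at beat 9+5=14, 14 mod 2 = 0, so catch hand = L

Answer: R 5 L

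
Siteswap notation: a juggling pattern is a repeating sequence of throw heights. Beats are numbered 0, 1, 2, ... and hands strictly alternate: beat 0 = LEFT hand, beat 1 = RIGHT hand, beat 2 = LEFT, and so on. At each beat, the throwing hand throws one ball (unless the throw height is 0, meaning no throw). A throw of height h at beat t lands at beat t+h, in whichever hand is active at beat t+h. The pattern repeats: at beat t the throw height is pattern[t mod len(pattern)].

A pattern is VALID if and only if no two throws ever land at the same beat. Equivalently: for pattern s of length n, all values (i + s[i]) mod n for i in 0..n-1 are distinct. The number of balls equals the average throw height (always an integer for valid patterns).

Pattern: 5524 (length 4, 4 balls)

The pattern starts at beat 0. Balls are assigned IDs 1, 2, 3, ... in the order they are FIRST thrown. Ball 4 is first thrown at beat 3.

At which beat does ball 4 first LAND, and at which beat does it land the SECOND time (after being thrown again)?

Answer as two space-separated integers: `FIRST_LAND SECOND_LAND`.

Answer: 7 11

Derivation:
Beat 0 (L): throw ball1 h=5 -> lands@5:R; in-air after throw: [b1@5:R]
Beat 1 (R): throw ball2 h=5 -> lands@6:L; in-air after throw: [b1@5:R b2@6:L]
Beat 2 (L): throw ball3 h=2 -> lands@4:L; in-air after throw: [b3@4:L b1@5:R b2@6:L]
Beat 3 (R): throw ball4 h=4 -> lands@7:R; in-air after throw: [b3@4:L b1@5:R b2@6:L b4@7:R]
Beat 4 (L): throw ball3 h=5 -> lands@9:R; in-air after throw: [b1@5:R b2@6:L b4@7:R b3@9:R]
Beat 5 (R): throw ball1 h=5 -> lands@10:L; in-air after throw: [b2@6:L b4@7:R b3@9:R b1@10:L]
Beat 6 (L): throw ball2 h=2 -> lands@8:L; in-air after throw: [b4@7:R b2@8:L b3@9:R b1@10:L]
Beat 7 (R): throw ball4 h=4 -> lands@11:R; in-air after throw: [b2@8:L b3@9:R b1@10:L b4@11:R]
Beat 8 (L): throw ball2 h=5 -> lands@13:R; in-air after throw: [b3@9:R b1@10:L b4@11:R b2@13:R]
Beat 9 (R): throw ball3 h=5 -> lands@14:L; in-air after throw: [b1@10:L b4@11:R b2@13:R b3@14:L]
Beat 10 (L): throw ball1 h=2 -> lands@12:L; in-air after throw: [b4@11:R b1@12:L b2@13:R b3@14:L]
Beat 11 (R): throw ball4 h=4 -> lands@15:R; in-air after throw: [b1@12:L b2@13:R b3@14:L b4@15:R]
Ball 4: thrown@3 h=4 -> first land @7; rethrown@7 h=4 -> second land @11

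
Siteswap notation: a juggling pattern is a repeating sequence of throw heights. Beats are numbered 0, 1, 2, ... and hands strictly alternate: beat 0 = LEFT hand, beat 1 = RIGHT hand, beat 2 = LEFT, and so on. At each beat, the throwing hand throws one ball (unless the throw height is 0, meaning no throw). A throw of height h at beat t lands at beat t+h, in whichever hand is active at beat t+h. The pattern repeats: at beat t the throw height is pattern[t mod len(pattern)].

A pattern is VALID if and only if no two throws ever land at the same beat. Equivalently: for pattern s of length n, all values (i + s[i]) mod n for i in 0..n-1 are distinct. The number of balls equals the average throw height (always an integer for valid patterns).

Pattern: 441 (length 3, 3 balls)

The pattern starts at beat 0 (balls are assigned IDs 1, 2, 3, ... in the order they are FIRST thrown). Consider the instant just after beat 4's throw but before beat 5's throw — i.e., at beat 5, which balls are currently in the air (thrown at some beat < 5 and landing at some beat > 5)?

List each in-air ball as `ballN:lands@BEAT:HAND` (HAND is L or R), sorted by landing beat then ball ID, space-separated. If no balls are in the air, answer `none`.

Answer: ball3:lands@7:R ball1:lands@8:L

Derivation:
Beat 0 (L): throw ball1 h=4 -> lands@4:L; in-air after throw: [b1@4:L]
Beat 1 (R): throw ball2 h=4 -> lands@5:R; in-air after throw: [b1@4:L b2@5:R]
Beat 2 (L): throw ball3 h=1 -> lands@3:R; in-air after throw: [b3@3:R b1@4:L b2@5:R]
Beat 3 (R): throw ball3 h=4 -> lands@7:R; in-air after throw: [b1@4:L b2@5:R b3@7:R]
Beat 4 (L): throw ball1 h=4 -> lands@8:L; in-air after throw: [b2@5:R b3@7:R b1@8:L]
Beat 5 (R): throw ball2 h=1 -> lands@6:L; in-air after throw: [b2@6:L b3@7:R b1@8:L]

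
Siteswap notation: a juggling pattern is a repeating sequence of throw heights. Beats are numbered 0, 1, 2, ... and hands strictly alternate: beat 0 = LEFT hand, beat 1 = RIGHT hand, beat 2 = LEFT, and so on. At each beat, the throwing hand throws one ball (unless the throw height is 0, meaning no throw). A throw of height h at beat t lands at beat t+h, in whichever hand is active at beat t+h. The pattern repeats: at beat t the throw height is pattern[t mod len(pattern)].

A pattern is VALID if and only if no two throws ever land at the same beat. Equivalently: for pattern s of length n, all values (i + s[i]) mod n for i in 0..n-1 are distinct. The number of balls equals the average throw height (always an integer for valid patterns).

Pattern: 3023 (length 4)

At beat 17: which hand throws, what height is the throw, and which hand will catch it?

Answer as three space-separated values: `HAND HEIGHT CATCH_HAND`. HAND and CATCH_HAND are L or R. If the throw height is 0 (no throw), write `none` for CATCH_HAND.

Beat 17: 17 mod 2 = 1, so hand = R
Throw height = pattern[17 mod 4] = pattern[1] = 0

Answer: R 0 none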